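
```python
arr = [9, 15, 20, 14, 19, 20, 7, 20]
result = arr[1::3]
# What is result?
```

arr has length 8. The slice arr[1::3] selects indices [1, 4, 7] (1->15, 4->19, 7->20), giving [15, 19, 20].

[15, 19, 20]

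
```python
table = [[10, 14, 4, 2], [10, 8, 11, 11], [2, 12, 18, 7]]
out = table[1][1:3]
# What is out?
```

table[1] = [10, 8, 11, 11]. table[1] has length 4. The slice table[1][1:3] selects indices [1, 2] (1->8, 2->11), giving [8, 11].

[8, 11]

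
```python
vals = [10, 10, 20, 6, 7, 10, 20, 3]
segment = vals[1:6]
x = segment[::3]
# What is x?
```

vals has length 8. The slice vals[1:6] selects indices [1, 2, 3, 4, 5] (1->10, 2->20, 3->6, 4->7, 5->10), giving [10, 20, 6, 7, 10]. So segment = [10, 20, 6, 7, 10]. segment has length 5. The slice segment[::3] selects indices [0, 3] (0->10, 3->7), giving [10, 7].

[10, 7]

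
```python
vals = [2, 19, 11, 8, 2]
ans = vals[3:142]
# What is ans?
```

vals has length 5. The slice vals[3:142] selects indices [3, 4] (3->8, 4->2), giving [8, 2].

[8, 2]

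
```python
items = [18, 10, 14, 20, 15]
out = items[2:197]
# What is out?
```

items has length 5. The slice items[2:197] selects indices [2, 3, 4] (2->14, 3->20, 4->15), giving [14, 20, 15].

[14, 20, 15]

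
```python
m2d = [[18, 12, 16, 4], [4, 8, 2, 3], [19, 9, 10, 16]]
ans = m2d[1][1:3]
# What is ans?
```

m2d[1] = [4, 8, 2, 3]. m2d[1] has length 4. The slice m2d[1][1:3] selects indices [1, 2] (1->8, 2->2), giving [8, 2].

[8, 2]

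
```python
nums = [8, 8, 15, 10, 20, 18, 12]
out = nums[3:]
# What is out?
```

nums has length 7. The slice nums[3:] selects indices [3, 4, 5, 6] (3->10, 4->20, 5->18, 6->12), giving [10, 20, 18, 12].

[10, 20, 18, 12]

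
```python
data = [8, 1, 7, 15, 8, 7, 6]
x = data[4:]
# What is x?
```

data has length 7. The slice data[4:] selects indices [4, 5, 6] (4->8, 5->7, 6->6), giving [8, 7, 6].

[8, 7, 6]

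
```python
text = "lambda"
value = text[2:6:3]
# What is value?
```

text has length 6. The slice text[2:6:3] selects indices [2, 5] (2->'m', 5->'a'), giving 'ma'.

'ma'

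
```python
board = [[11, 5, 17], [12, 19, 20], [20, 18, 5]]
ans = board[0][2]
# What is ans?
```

board[0] = [11, 5, 17]. Taking column 2 of that row yields 17.

17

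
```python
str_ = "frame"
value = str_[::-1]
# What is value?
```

str_ has length 5. The slice str_[::-1] selects indices [4, 3, 2, 1, 0] (4->'e', 3->'m', 2->'a', 1->'r', 0->'f'), giving 'emarf'.

'emarf'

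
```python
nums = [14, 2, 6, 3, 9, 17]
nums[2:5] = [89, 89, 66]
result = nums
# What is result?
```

nums starts as [14, 2, 6, 3, 9, 17] (length 6). The slice nums[2:5] covers indices [2, 3, 4] with values [6, 3, 9]. Replacing that slice with [89, 89, 66] (same length) produces [14, 2, 89, 89, 66, 17].

[14, 2, 89, 89, 66, 17]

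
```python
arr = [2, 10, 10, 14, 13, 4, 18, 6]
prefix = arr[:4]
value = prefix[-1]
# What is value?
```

arr has length 8. The slice arr[:4] selects indices [0, 1, 2, 3] (0->2, 1->10, 2->10, 3->14), giving [2, 10, 10, 14]. So prefix = [2, 10, 10, 14]. Then prefix[-1] = 14.

14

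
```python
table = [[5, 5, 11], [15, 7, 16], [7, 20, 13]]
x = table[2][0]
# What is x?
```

table[2] = [7, 20, 13]. Taking column 0 of that row yields 7.

7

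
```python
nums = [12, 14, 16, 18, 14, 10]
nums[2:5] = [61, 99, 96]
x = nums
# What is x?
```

nums starts as [12, 14, 16, 18, 14, 10] (length 6). The slice nums[2:5] covers indices [2, 3, 4] with values [16, 18, 14]. Replacing that slice with [61, 99, 96] (same length) produces [12, 14, 61, 99, 96, 10].

[12, 14, 61, 99, 96, 10]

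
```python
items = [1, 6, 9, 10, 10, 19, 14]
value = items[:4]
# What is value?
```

items has length 7. The slice items[:4] selects indices [0, 1, 2, 3] (0->1, 1->6, 2->9, 3->10), giving [1, 6, 9, 10].

[1, 6, 9, 10]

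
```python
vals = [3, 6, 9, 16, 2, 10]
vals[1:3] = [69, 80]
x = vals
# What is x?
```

vals starts as [3, 6, 9, 16, 2, 10] (length 6). The slice vals[1:3] covers indices [1, 2] with values [6, 9]. Replacing that slice with [69, 80] (same length) produces [3, 69, 80, 16, 2, 10].

[3, 69, 80, 16, 2, 10]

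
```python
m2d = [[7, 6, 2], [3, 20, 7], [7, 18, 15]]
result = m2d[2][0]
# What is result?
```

m2d[2] = [7, 18, 15]. Taking column 0 of that row yields 7.

7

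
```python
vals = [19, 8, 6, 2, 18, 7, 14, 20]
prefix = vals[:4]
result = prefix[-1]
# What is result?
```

vals has length 8. The slice vals[:4] selects indices [0, 1, 2, 3] (0->19, 1->8, 2->6, 3->2), giving [19, 8, 6, 2]. So prefix = [19, 8, 6, 2]. Then prefix[-1] = 2.

2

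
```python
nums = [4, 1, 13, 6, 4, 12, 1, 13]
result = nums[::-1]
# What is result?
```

nums has length 8. The slice nums[::-1] selects indices [7, 6, 5, 4, 3, 2, 1, 0] (7->13, 6->1, 5->12, 4->4, 3->6, 2->13, 1->1, 0->4), giving [13, 1, 12, 4, 6, 13, 1, 4].

[13, 1, 12, 4, 6, 13, 1, 4]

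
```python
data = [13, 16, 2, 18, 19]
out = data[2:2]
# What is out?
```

data has length 5. The slice data[2:2] resolves to an empty index range, so the result is [].

[]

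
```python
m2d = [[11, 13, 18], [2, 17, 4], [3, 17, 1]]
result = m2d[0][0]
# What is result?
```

m2d[0] = [11, 13, 18]. Taking column 0 of that row yields 11.

11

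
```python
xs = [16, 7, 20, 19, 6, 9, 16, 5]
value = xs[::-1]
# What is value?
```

xs has length 8. The slice xs[::-1] selects indices [7, 6, 5, 4, 3, 2, 1, 0] (7->5, 6->16, 5->9, 4->6, 3->19, 2->20, 1->7, 0->16), giving [5, 16, 9, 6, 19, 20, 7, 16].

[5, 16, 9, 6, 19, 20, 7, 16]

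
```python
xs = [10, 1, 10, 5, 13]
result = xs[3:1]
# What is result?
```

xs has length 5. The slice xs[3:1] resolves to an empty index range, so the result is [].

[]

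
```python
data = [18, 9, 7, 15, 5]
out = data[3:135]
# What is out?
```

data has length 5. The slice data[3:135] selects indices [3, 4] (3->15, 4->5), giving [15, 5].

[15, 5]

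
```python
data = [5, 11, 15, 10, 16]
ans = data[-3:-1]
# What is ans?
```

data has length 5. The slice data[-3:-1] selects indices [2, 3] (2->15, 3->10), giving [15, 10].

[15, 10]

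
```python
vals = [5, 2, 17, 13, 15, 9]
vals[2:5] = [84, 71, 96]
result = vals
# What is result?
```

vals starts as [5, 2, 17, 13, 15, 9] (length 6). The slice vals[2:5] covers indices [2, 3, 4] with values [17, 13, 15]. Replacing that slice with [84, 71, 96] (same length) produces [5, 2, 84, 71, 96, 9].

[5, 2, 84, 71, 96, 9]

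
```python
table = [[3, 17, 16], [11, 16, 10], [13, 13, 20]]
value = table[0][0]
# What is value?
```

table[0] = [3, 17, 16]. Taking column 0 of that row yields 3.

3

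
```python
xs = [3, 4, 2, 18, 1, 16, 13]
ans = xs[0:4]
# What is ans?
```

xs has length 7. The slice xs[0:4] selects indices [0, 1, 2, 3] (0->3, 1->4, 2->2, 3->18), giving [3, 4, 2, 18].

[3, 4, 2, 18]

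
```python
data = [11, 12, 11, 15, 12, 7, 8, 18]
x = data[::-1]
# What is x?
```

data has length 8. The slice data[::-1] selects indices [7, 6, 5, 4, 3, 2, 1, 0] (7->18, 6->8, 5->7, 4->12, 3->15, 2->11, 1->12, 0->11), giving [18, 8, 7, 12, 15, 11, 12, 11].

[18, 8, 7, 12, 15, 11, 12, 11]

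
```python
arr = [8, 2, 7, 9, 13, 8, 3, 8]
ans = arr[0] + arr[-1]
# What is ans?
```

arr has length 8. arr[0] = 8.
arr has length 8. Negative index -1 maps to positive index 8 + (-1) = 7. arr[7] = 8.
Sum: 8 + 8 = 16.

16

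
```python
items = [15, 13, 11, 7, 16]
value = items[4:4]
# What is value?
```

items has length 5. The slice items[4:4] resolves to an empty index range, so the result is [].

[]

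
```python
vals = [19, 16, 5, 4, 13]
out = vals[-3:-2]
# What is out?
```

vals has length 5. The slice vals[-3:-2] selects indices [2] (2->5), giving [5].

[5]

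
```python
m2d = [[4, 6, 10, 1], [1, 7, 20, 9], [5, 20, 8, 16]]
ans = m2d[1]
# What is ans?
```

m2d has 3 rows. Row 1 is [1, 7, 20, 9].

[1, 7, 20, 9]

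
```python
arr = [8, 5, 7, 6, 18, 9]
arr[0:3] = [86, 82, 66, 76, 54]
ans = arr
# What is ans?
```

arr starts as [8, 5, 7, 6, 18, 9] (length 6). The slice arr[0:3] covers indices [0, 1, 2] with values [8, 5, 7]. Replacing that slice with [86, 82, 66, 76, 54] (different length) produces [86, 82, 66, 76, 54, 6, 18, 9].

[86, 82, 66, 76, 54, 6, 18, 9]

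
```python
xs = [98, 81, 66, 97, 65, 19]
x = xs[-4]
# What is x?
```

xs has length 6. Negative index -4 maps to positive index 6 + (-4) = 2. xs[2] = 66.

66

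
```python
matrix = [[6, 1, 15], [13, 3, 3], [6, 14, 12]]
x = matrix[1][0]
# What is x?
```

matrix[1] = [13, 3, 3]. Taking column 0 of that row yields 13.

13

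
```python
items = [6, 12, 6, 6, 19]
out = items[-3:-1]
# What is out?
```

items has length 5. The slice items[-3:-1] selects indices [2, 3] (2->6, 3->6), giving [6, 6].

[6, 6]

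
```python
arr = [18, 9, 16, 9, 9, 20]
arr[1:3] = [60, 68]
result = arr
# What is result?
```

arr starts as [18, 9, 16, 9, 9, 20] (length 6). The slice arr[1:3] covers indices [1, 2] with values [9, 16]. Replacing that slice with [60, 68] (same length) produces [18, 60, 68, 9, 9, 20].

[18, 60, 68, 9, 9, 20]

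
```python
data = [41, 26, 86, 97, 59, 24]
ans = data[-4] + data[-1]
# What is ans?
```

data has length 6. Negative index -4 maps to positive index 6 + (-4) = 2. data[2] = 86.
data has length 6. Negative index -1 maps to positive index 6 + (-1) = 5. data[5] = 24.
Sum: 86 + 24 = 110.

110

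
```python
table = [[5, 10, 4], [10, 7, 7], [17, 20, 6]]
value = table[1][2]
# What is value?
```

table[1] = [10, 7, 7]. Taking column 2 of that row yields 7.

7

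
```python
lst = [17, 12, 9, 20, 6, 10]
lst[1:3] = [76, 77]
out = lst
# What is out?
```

lst starts as [17, 12, 9, 20, 6, 10] (length 6). The slice lst[1:3] covers indices [1, 2] with values [12, 9]. Replacing that slice with [76, 77] (same length) produces [17, 76, 77, 20, 6, 10].

[17, 76, 77, 20, 6, 10]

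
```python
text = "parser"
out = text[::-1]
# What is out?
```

text has length 6. The slice text[::-1] selects indices [5, 4, 3, 2, 1, 0] (5->'r', 4->'e', 3->'s', 2->'r', 1->'a', 0->'p'), giving 'resrap'.

'resrap'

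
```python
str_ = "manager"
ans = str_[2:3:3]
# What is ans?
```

str_ has length 7. The slice str_[2:3:3] selects indices [2] (2->'n'), giving 'n'.

'n'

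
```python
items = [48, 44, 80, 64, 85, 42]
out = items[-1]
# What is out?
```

items has length 6. Negative index -1 maps to positive index 6 + (-1) = 5. items[5] = 42.

42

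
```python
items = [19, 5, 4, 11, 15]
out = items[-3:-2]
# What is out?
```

items has length 5. The slice items[-3:-2] selects indices [2] (2->4), giving [4].

[4]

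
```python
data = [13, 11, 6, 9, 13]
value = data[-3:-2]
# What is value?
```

data has length 5. The slice data[-3:-2] selects indices [2] (2->6), giving [6].

[6]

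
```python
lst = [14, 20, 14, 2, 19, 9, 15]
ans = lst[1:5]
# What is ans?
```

lst has length 7. The slice lst[1:5] selects indices [1, 2, 3, 4] (1->20, 2->14, 3->2, 4->19), giving [20, 14, 2, 19].

[20, 14, 2, 19]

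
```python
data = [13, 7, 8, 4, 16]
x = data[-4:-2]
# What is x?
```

data has length 5. The slice data[-4:-2] selects indices [1, 2] (1->7, 2->8), giving [7, 8].

[7, 8]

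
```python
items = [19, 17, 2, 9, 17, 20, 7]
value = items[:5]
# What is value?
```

items has length 7. The slice items[:5] selects indices [0, 1, 2, 3, 4] (0->19, 1->17, 2->2, 3->9, 4->17), giving [19, 17, 2, 9, 17].

[19, 17, 2, 9, 17]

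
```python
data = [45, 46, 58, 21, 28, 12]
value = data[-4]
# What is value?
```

data has length 6. Negative index -4 maps to positive index 6 + (-4) = 2. data[2] = 58.

58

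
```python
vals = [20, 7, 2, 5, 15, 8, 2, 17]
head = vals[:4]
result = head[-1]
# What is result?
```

vals has length 8. The slice vals[:4] selects indices [0, 1, 2, 3] (0->20, 1->7, 2->2, 3->5), giving [20, 7, 2, 5]. So head = [20, 7, 2, 5]. Then head[-1] = 5.

5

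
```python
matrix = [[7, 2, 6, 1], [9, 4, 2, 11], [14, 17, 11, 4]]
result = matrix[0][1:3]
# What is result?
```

matrix[0] = [7, 2, 6, 1]. matrix[0] has length 4. The slice matrix[0][1:3] selects indices [1, 2] (1->2, 2->6), giving [2, 6].

[2, 6]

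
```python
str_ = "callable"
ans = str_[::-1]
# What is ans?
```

str_ has length 8. The slice str_[::-1] selects indices [7, 6, 5, 4, 3, 2, 1, 0] (7->'e', 6->'l', 5->'b', 4->'a', 3->'l', 2->'l', 1->'a', 0->'c'), giving 'elballac'.

'elballac'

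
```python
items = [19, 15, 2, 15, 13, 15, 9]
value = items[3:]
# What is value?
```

items has length 7. The slice items[3:] selects indices [3, 4, 5, 6] (3->15, 4->13, 5->15, 6->9), giving [15, 13, 15, 9].

[15, 13, 15, 9]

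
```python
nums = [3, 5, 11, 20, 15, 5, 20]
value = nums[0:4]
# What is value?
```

nums has length 7. The slice nums[0:4] selects indices [0, 1, 2, 3] (0->3, 1->5, 2->11, 3->20), giving [3, 5, 11, 20].

[3, 5, 11, 20]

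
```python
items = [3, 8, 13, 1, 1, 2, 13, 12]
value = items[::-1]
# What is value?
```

items has length 8. The slice items[::-1] selects indices [7, 6, 5, 4, 3, 2, 1, 0] (7->12, 6->13, 5->2, 4->1, 3->1, 2->13, 1->8, 0->3), giving [12, 13, 2, 1, 1, 13, 8, 3].

[12, 13, 2, 1, 1, 13, 8, 3]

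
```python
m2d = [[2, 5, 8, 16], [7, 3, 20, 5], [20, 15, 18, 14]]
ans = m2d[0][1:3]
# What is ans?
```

m2d[0] = [2, 5, 8, 16]. m2d[0] has length 4. The slice m2d[0][1:3] selects indices [1, 2] (1->5, 2->8), giving [5, 8].

[5, 8]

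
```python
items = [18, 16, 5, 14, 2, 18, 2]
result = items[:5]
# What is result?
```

items has length 7. The slice items[:5] selects indices [0, 1, 2, 3, 4] (0->18, 1->16, 2->5, 3->14, 4->2), giving [18, 16, 5, 14, 2].

[18, 16, 5, 14, 2]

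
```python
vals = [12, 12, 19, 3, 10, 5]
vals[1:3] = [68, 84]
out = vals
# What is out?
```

vals starts as [12, 12, 19, 3, 10, 5] (length 6). The slice vals[1:3] covers indices [1, 2] with values [12, 19]. Replacing that slice with [68, 84] (same length) produces [12, 68, 84, 3, 10, 5].

[12, 68, 84, 3, 10, 5]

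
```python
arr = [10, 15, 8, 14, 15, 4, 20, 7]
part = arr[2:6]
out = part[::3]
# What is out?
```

arr has length 8. The slice arr[2:6] selects indices [2, 3, 4, 5] (2->8, 3->14, 4->15, 5->4), giving [8, 14, 15, 4]. So part = [8, 14, 15, 4]. part has length 4. The slice part[::3] selects indices [0, 3] (0->8, 3->4), giving [8, 4].

[8, 4]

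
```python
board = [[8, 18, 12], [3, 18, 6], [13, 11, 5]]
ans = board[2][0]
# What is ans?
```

board[2] = [13, 11, 5]. Taking column 0 of that row yields 13.

13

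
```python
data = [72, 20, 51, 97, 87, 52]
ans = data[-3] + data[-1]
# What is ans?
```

data has length 6. Negative index -3 maps to positive index 6 + (-3) = 3. data[3] = 97.
data has length 6. Negative index -1 maps to positive index 6 + (-1) = 5. data[5] = 52.
Sum: 97 + 52 = 149.

149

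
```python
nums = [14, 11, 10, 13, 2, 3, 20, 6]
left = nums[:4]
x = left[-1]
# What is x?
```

nums has length 8. The slice nums[:4] selects indices [0, 1, 2, 3] (0->14, 1->11, 2->10, 3->13), giving [14, 11, 10, 13]. So left = [14, 11, 10, 13]. Then left[-1] = 13.

13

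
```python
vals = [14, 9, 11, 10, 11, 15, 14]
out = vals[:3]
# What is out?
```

vals has length 7. The slice vals[:3] selects indices [0, 1, 2] (0->14, 1->9, 2->11), giving [14, 9, 11].

[14, 9, 11]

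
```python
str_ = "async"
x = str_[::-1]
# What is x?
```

str_ has length 5. The slice str_[::-1] selects indices [4, 3, 2, 1, 0] (4->'c', 3->'n', 2->'y', 1->'s', 0->'a'), giving 'cnysa'.

'cnysa'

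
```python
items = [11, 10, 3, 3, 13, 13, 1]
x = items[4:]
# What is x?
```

items has length 7. The slice items[4:] selects indices [4, 5, 6] (4->13, 5->13, 6->1), giving [13, 13, 1].

[13, 13, 1]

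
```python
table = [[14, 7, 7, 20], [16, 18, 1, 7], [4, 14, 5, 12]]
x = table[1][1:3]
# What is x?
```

table[1] = [16, 18, 1, 7]. table[1] has length 4. The slice table[1][1:3] selects indices [1, 2] (1->18, 2->1), giving [18, 1].

[18, 1]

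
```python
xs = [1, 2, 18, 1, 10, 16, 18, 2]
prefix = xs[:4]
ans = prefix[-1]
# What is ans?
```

xs has length 8. The slice xs[:4] selects indices [0, 1, 2, 3] (0->1, 1->2, 2->18, 3->1), giving [1, 2, 18, 1]. So prefix = [1, 2, 18, 1]. Then prefix[-1] = 1.

1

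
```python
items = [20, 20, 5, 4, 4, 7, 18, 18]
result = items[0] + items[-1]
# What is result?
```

items has length 8. items[0] = 20.
items has length 8. Negative index -1 maps to positive index 8 + (-1) = 7. items[7] = 18.
Sum: 20 + 18 = 38.

38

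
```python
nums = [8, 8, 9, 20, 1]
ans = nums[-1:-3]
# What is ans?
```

nums has length 5. The slice nums[-1:-3] resolves to an empty index range, so the result is [].

[]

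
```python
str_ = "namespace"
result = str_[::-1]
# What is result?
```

str_ has length 9. The slice str_[::-1] selects indices [8, 7, 6, 5, 4, 3, 2, 1, 0] (8->'e', 7->'c', 6->'a', 5->'p', 4->'s', 3->'e', 2->'m', 1->'a', 0->'n'), giving 'ecapseman'.

'ecapseman'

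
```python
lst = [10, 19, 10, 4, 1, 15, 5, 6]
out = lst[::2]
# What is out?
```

lst has length 8. The slice lst[::2] selects indices [0, 2, 4, 6] (0->10, 2->10, 4->1, 6->5), giving [10, 10, 1, 5].

[10, 10, 1, 5]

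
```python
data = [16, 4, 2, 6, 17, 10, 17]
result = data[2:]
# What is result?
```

data has length 7. The slice data[2:] selects indices [2, 3, 4, 5, 6] (2->2, 3->6, 4->17, 5->10, 6->17), giving [2, 6, 17, 10, 17].

[2, 6, 17, 10, 17]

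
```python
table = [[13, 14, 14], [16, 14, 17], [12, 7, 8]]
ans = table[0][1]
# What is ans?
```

table[0] = [13, 14, 14]. Taking column 1 of that row yields 14.

14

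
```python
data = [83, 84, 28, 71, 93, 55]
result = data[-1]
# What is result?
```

data has length 6. Negative index -1 maps to positive index 6 + (-1) = 5. data[5] = 55.

55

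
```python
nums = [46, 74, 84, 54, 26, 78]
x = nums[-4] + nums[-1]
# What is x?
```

nums has length 6. Negative index -4 maps to positive index 6 + (-4) = 2. nums[2] = 84.
nums has length 6. Negative index -1 maps to positive index 6 + (-1) = 5. nums[5] = 78.
Sum: 84 + 78 = 162.

162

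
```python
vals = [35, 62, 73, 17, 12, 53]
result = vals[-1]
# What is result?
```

vals has length 6. Negative index -1 maps to positive index 6 + (-1) = 5. vals[5] = 53.

53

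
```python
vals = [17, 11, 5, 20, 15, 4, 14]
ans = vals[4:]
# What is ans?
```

vals has length 7. The slice vals[4:] selects indices [4, 5, 6] (4->15, 5->4, 6->14), giving [15, 4, 14].

[15, 4, 14]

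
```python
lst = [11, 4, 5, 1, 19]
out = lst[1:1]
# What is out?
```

lst has length 5. The slice lst[1:1] resolves to an empty index range, so the result is [].

[]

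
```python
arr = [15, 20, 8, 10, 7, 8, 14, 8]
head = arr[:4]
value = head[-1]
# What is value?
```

arr has length 8. The slice arr[:4] selects indices [0, 1, 2, 3] (0->15, 1->20, 2->8, 3->10), giving [15, 20, 8, 10]. So head = [15, 20, 8, 10]. Then head[-1] = 10.

10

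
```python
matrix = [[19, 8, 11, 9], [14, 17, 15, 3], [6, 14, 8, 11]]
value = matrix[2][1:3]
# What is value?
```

matrix[2] = [6, 14, 8, 11]. matrix[2] has length 4. The slice matrix[2][1:3] selects indices [1, 2] (1->14, 2->8), giving [14, 8].

[14, 8]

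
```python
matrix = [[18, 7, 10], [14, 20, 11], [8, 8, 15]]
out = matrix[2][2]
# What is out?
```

matrix[2] = [8, 8, 15]. Taking column 2 of that row yields 15.

15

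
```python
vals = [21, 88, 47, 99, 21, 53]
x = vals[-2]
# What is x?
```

vals has length 6. Negative index -2 maps to positive index 6 + (-2) = 4. vals[4] = 21.

21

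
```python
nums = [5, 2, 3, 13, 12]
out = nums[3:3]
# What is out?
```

nums has length 5. The slice nums[3:3] resolves to an empty index range, so the result is [].

[]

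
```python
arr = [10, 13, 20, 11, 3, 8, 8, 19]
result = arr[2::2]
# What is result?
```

arr has length 8. The slice arr[2::2] selects indices [2, 4, 6] (2->20, 4->3, 6->8), giving [20, 3, 8].

[20, 3, 8]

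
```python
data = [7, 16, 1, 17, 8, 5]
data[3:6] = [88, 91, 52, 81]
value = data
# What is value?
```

data starts as [7, 16, 1, 17, 8, 5] (length 6). The slice data[3:6] covers indices [3, 4, 5] with values [17, 8, 5]. Replacing that slice with [88, 91, 52, 81] (different length) produces [7, 16, 1, 88, 91, 52, 81].

[7, 16, 1, 88, 91, 52, 81]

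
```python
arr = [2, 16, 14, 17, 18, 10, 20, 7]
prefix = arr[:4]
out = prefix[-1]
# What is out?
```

arr has length 8. The slice arr[:4] selects indices [0, 1, 2, 3] (0->2, 1->16, 2->14, 3->17), giving [2, 16, 14, 17]. So prefix = [2, 16, 14, 17]. Then prefix[-1] = 17.

17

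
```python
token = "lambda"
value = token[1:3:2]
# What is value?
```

token has length 6. The slice token[1:3:2] selects indices [1] (1->'a'), giving 'a'.

'a'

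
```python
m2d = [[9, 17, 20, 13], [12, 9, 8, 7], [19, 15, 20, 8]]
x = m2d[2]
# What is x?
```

m2d has 3 rows. Row 2 is [19, 15, 20, 8].

[19, 15, 20, 8]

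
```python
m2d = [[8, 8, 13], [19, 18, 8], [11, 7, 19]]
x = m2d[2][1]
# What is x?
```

m2d[2] = [11, 7, 19]. Taking column 1 of that row yields 7.

7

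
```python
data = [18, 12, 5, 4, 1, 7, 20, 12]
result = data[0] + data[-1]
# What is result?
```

data has length 8. data[0] = 18.
data has length 8. Negative index -1 maps to positive index 8 + (-1) = 7. data[7] = 12.
Sum: 18 + 12 = 30.

30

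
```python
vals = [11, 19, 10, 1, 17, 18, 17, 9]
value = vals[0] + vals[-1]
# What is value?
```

vals has length 8. vals[0] = 11.
vals has length 8. Negative index -1 maps to positive index 8 + (-1) = 7. vals[7] = 9.
Sum: 11 + 9 = 20.

20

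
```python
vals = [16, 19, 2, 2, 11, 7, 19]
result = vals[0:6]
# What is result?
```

vals has length 7. The slice vals[0:6] selects indices [0, 1, 2, 3, 4, 5] (0->16, 1->19, 2->2, 3->2, 4->11, 5->7), giving [16, 19, 2, 2, 11, 7].

[16, 19, 2, 2, 11, 7]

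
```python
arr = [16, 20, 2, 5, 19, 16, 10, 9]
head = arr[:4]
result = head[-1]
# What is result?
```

arr has length 8. The slice arr[:4] selects indices [0, 1, 2, 3] (0->16, 1->20, 2->2, 3->5), giving [16, 20, 2, 5]. So head = [16, 20, 2, 5]. Then head[-1] = 5.

5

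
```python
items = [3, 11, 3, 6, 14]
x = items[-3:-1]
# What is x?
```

items has length 5. The slice items[-3:-1] selects indices [2, 3] (2->3, 3->6), giving [3, 6].

[3, 6]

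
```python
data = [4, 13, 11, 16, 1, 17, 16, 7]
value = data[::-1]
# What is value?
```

data has length 8. The slice data[::-1] selects indices [7, 6, 5, 4, 3, 2, 1, 0] (7->7, 6->16, 5->17, 4->1, 3->16, 2->11, 1->13, 0->4), giving [7, 16, 17, 1, 16, 11, 13, 4].

[7, 16, 17, 1, 16, 11, 13, 4]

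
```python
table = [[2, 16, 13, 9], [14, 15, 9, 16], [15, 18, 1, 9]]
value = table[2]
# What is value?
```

table has 3 rows. Row 2 is [15, 18, 1, 9].

[15, 18, 1, 9]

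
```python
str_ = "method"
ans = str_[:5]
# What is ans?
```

str_ has length 6. The slice str_[:5] selects indices [0, 1, 2, 3, 4] (0->'m', 1->'e', 2->'t', 3->'h', 4->'o'), giving 'metho'.

'metho'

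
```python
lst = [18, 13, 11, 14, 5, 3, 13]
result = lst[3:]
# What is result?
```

lst has length 7. The slice lst[3:] selects indices [3, 4, 5, 6] (3->14, 4->5, 5->3, 6->13), giving [14, 5, 3, 13].

[14, 5, 3, 13]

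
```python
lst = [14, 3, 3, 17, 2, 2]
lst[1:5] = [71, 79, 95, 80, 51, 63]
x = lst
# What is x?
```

lst starts as [14, 3, 3, 17, 2, 2] (length 6). The slice lst[1:5] covers indices [1, 2, 3, 4] with values [3, 3, 17, 2]. Replacing that slice with [71, 79, 95, 80, 51, 63] (different length) produces [14, 71, 79, 95, 80, 51, 63, 2].

[14, 71, 79, 95, 80, 51, 63, 2]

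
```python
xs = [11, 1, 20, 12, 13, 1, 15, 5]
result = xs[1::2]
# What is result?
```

xs has length 8. The slice xs[1::2] selects indices [1, 3, 5, 7] (1->1, 3->12, 5->1, 7->5), giving [1, 12, 1, 5].

[1, 12, 1, 5]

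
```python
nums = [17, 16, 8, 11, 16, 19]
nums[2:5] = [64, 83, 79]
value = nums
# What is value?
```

nums starts as [17, 16, 8, 11, 16, 19] (length 6). The slice nums[2:5] covers indices [2, 3, 4] with values [8, 11, 16]. Replacing that slice with [64, 83, 79] (same length) produces [17, 16, 64, 83, 79, 19].

[17, 16, 64, 83, 79, 19]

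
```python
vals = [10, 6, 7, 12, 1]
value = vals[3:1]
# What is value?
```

vals has length 5. The slice vals[3:1] resolves to an empty index range, so the result is [].

[]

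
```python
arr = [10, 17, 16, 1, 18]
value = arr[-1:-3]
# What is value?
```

arr has length 5. The slice arr[-1:-3] resolves to an empty index range, so the result is [].

[]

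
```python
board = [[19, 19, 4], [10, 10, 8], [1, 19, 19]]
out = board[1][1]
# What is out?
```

board[1] = [10, 10, 8]. Taking column 1 of that row yields 10.

10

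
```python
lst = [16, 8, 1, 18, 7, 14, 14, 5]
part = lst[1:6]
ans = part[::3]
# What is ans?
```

lst has length 8. The slice lst[1:6] selects indices [1, 2, 3, 4, 5] (1->8, 2->1, 3->18, 4->7, 5->14), giving [8, 1, 18, 7, 14]. So part = [8, 1, 18, 7, 14]. part has length 5. The slice part[::3] selects indices [0, 3] (0->8, 3->7), giving [8, 7].

[8, 7]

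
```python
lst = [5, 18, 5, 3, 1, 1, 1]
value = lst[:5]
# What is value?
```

lst has length 7. The slice lst[:5] selects indices [0, 1, 2, 3, 4] (0->5, 1->18, 2->5, 3->3, 4->1), giving [5, 18, 5, 3, 1].

[5, 18, 5, 3, 1]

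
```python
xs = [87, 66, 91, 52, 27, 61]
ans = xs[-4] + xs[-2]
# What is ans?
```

xs has length 6. Negative index -4 maps to positive index 6 + (-4) = 2. xs[2] = 91.
xs has length 6. Negative index -2 maps to positive index 6 + (-2) = 4. xs[4] = 27.
Sum: 91 + 27 = 118.

118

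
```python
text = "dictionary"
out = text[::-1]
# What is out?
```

text has length 10. The slice text[::-1] selects indices [9, 8, 7, 6, 5, 4, 3, 2, 1, 0] (9->'y', 8->'r', 7->'a', 6->'n', 5->'o', 4->'i', 3->'t', 2->'c', 1->'i', 0->'d'), giving 'yranoitcid'.

'yranoitcid'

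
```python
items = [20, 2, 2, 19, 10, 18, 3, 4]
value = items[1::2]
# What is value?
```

items has length 8. The slice items[1::2] selects indices [1, 3, 5, 7] (1->2, 3->19, 5->18, 7->4), giving [2, 19, 18, 4].

[2, 19, 18, 4]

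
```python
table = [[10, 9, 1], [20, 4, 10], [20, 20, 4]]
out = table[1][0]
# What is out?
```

table[1] = [20, 4, 10]. Taking column 0 of that row yields 20.

20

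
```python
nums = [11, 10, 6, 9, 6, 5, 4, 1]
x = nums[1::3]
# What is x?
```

nums has length 8. The slice nums[1::3] selects indices [1, 4, 7] (1->10, 4->6, 7->1), giving [10, 6, 1].

[10, 6, 1]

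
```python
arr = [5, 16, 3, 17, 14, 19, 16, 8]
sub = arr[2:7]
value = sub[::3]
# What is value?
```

arr has length 8. The slice arr[2:7] selects indices [2, 3, 4, 5, 6] (2->3, 3->17, 4->14, 5->19, 6->16), giving [3, 17, 14, 19, 16]. So sub = [3, 17, 14, 19, 16]. sub has length 5. The slice sub[::3] selects indices [0, 3] (0->3, 3->19), giving [3, 19].

[3, 19]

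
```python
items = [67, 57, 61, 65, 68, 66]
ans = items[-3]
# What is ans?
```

items has length 6. Negative index -3 maps to positive index 6 + (-3) = 3. items[3] = 65.

65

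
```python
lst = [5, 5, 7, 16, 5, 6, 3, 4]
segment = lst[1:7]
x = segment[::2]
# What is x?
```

lst has length 8. The slice lst[1:7] selects indices [1, 2, 3, 4, 5, 6] (1->5, 2->7, 3->16, 4->5, 5->6, 6->3), giving [5, 7, 16, 5, 6, 3]. So segment = [5, 7, 16, 5, 6, 3]. segment has length 6. The slice segment[::2] selects indices [0, 2, 4] (0->5, 2->16, 4->6), giving [5, 16, 6].

[5, 16, 6]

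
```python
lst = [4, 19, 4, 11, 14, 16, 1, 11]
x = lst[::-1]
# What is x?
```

lst has length 8. The slice lst[::-1] selects indices [7, 6, 5, 4, 3, 2, 1, 0] (7->11, 6->1, 5->16, 4->14, 3->11, 2->4, 1->19, 0->4), giving [11, 1, 16, 14, 11, 4, 19, 4].

[11, 1, 16, 14, 11, 4, 19, 4]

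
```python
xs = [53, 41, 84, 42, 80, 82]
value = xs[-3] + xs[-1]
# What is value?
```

xs has length 6. Negative index -3 maps to positive index 6 + (-3) = 3. xs[3] = 42.
xs has length 6. Negative index -1 maps to positive index 6 + (-1) = 5. xs[5] = 82.
Sum: 42 + 82 = 124.

124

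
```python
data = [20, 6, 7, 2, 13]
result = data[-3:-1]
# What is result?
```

data has length 5. The slice data[-3:-1] selects indices [2, 3] (2->7, 3->2), giving [7, 2].

[7, 2]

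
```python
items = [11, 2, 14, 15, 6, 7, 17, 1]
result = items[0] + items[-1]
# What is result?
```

items has length 8. items[0] = 11.
items has length 8. Negative index -1 maps to positive index 8 + (-1) = 7. items[7] = 1.
Sum: 11 + 1 = 12.

12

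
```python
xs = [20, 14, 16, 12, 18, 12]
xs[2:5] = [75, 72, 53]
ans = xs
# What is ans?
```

xs starts as [20, 14, 16, 12, 18, 12] (length 6). The slice xs[2:5] covers indices [2, 3, 4] with values [16, 12, 18]. Replacing that slice with [75, 72, 53] (same length) produces [20, 14, 75, 72, 53, 12].

[20, 14, 75, 72, 53, 12]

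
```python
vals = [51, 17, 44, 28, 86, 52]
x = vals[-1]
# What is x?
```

vals has length 6. Negative index -1 maps to positive index 6 + (-1) = 5. vals[5] = 52.

52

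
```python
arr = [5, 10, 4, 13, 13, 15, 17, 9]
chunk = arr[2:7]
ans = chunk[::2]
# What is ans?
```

arr has length 8. The slice arr[2:7] selects indices [2, 3, 4, 5, 6] (2->4, 3->13, 4->13, 5->15, 6->17), giving [4, 13, 13, 15, 17]. So chunk = [4, 13, 13, 15, 17]. chunk has length 5. The slice chunk[::2] selects indices [0, 2, 4] (0->4, 2->13, 4->17), giving [4, 13, 17].

[4, 13, 17]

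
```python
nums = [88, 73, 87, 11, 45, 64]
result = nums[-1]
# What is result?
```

nums has length 6. Negative index -1 maps to positive index 6 + (-1) = 5. nums[5] = 64.

64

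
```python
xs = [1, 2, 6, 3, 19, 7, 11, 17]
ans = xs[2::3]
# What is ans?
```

xs has length 8. The slice xs[2::3] selects indices [2, 5] (2->6, 5->7), giving [6, 7].

[6, 7]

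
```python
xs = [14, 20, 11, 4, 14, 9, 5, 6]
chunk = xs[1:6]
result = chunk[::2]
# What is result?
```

xs has length 8. The slice xs[1:6] selects indices [1, 2, 3, 4, 5] (1->20, 2->11, 3->4, 4->14, 5->9), giving [20, 11, 4, 14, 9]. So chunk = [20, 11, 4, 14, 9]. chunk has length 5. The slice chunk[::2] selects indices [0, 2, 4] (0->20, 2->4, 4->9), giving [20, 4, 9].

[20, 4, 9]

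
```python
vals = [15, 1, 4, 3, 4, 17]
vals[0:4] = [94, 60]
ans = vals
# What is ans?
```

vals starts as [15, 1, 4, 3, 4, 17] (length 6). The slice vals[0:4] covers indices [0, 1, 2, 3] with values [15, 1, 4, 3]. Replacing that slice with [94, 60] (different length) produces [94, 60, 4, 17].

[94, 60, 4, 17]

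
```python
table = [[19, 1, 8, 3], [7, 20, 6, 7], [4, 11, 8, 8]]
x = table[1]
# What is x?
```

table has 3 rows. Row 1 is [7, 20, 6, 7].

[7, 20, 6, 7]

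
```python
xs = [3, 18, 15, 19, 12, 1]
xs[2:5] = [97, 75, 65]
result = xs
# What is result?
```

xs starts as [3, 18, 15, 19, 12, 1] (length 6). The slice xs[2:5] covers indices [2, 3, 4] with values [15, 19, 12]. Replacing that slice with [97, 75, 65] (same length) produces [3, 18, 97, 75, 65, 1].

[3, 18, 97, 75, 65, 1]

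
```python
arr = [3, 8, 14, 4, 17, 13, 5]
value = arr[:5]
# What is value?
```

arr has length 7. The slice arr[:5] selects indices [0, 1, 2, 3, 4] (0->3, 1->8, 2->14, 3->4, 4->17), giving [3, 8, 14, 4, 17].

[3, 8, 14, 4, 17]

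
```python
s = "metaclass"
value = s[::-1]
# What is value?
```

s has length 9. The slice s[::-1] selects indices [8, 7, 6, 5, 4, 3, 2, 1, 0] (8->'s', 7->'s', 6->'a', 5->'l', 4->'c', 3->'a', 2->'t', 1->'e', 0->'m'), giving 'ssalcatem'.

'ssalcatem'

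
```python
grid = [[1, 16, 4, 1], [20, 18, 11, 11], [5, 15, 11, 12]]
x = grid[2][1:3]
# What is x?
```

grid[2] = [5, 15, 11, 12]. grid[2] has length 4. The slice grid[2][1:3] selects indices [1, 2] (1->15, 2->11), giving [15, 11].

[15, 11]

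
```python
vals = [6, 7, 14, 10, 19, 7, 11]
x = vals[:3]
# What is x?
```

vals has length 7. The slice vals[:3] selects indices [0, 1, 2] (0->6, 1->7, 2->14), giving [6, 7, 14].

[6, 7, 14]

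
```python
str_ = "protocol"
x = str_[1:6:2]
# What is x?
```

str_ has length 8. The slice str_[1:6:2] selects indices [1, 3, 5] (1->'r', 3->'t', 5->'c'), giving 'rtc'.

'rtc'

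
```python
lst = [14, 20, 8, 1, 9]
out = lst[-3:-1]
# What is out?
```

lst has length 5. The slice lst[-3:-1] selects indices [2, 3] (2->8, 3->1), giving [8, 1].

[8, 1]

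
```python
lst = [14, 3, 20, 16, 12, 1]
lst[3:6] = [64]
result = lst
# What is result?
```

lst starts as [14, 3, 20, 16, 12, 1] (length 6). The slice lst[3:6] covers indices [3, 4, 5] with values [16, 12, 1]. Replacing that slice with [64] (different length) produces [14, 3, 20, 64].

[14, 3, 20, 64]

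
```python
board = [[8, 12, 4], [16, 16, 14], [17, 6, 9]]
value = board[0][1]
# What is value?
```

board[0] = [8, 12, 4]. Taking column 1 of that row yields 12.

12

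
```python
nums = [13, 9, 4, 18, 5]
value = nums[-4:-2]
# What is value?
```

nums has length 5. The slice nums[-4:-2] selects indices [1, 2] (1->9, 2->4), giving [9, 4].

[9, 4]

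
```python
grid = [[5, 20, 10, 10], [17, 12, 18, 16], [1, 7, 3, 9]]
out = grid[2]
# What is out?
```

grid has 3 rows. Row 2 is [1, 7, 3, 9].

[1, 7, 3, 9]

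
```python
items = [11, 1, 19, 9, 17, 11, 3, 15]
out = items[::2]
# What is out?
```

items has length 8. The slice items[::2] selects indices [0, 2, 4, 6] (0->11, 2->19, 4->17, 6->3), giving [11, 19, 17, 3].

[11, 19, 17, 3]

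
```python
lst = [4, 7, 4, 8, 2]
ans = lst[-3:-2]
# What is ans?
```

lst has length 5. The slice lst[-3:-2] selects indices [2] (2->4), giving [4].

[4]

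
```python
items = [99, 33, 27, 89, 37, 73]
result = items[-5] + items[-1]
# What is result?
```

items has length 6. Negative index -5 maps to positive index 6 + (-5) = 1. items[1] = 33.
items has length 6. Negative index -1 maps to positive index 6 + (-1) = 5. items[5] = 73.
Sum: 33 + 73 = 106.

106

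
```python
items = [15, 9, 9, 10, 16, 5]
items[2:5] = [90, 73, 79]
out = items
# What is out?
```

items starts as [15, 9, 9, 10, 16, 5] (length 6). The slice items[2:5] covers indices [2, 3, 4] with values [9, 10, 16]. Replacing that slice with [90, 73, 79] (same length) produces [15, 9, 90, 73, 79, 5].

[15, 9, 90, 73, 79, 5]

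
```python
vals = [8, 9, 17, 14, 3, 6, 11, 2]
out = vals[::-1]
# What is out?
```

vals has length 8. The slice vals[::-1] selects indices [7, 6, 5, 4, 3, 2, 1, 0] (7->2, 6->11, 5->6, 4->3, 3->14, 2->17, 1->9, 0->8), giving [2, 11, 6, 3, 14, 17, 9, 8].

[2, 11, 6, 3, 14, 17, 9, 8]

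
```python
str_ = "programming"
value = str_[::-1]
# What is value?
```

str_ has length 11. The slice str_[::-1] selects indices [10, 9, 8, 7, 6, 5, 4, 3, 2, 1, 0] (10->'g', 9->'n', 8->'i', 7->'m', 6->'m', 5->'a', 4->'r', 3->'g', 2->'o', 1->'r', 0->'p'), giving 'gnimmargorp'.

'gnimmargorp'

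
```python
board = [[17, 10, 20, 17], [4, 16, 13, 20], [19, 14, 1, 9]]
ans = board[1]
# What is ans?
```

board has 3 rows. Row 1 is [4, 16, 13, 20].

[4, 16, 13, 20]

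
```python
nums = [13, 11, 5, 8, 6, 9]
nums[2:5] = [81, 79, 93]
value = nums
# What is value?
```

nums starts as [13, 11, 5, 8, 6, 9] (length 6). The slice nums[2:5] covers indices [2, 3, 4] with values [5, 8, 6]. Replacing that slice with [81, 79, 93] (same length) produces [13, 11, 81, 79, 93, 9].

[13, 11, 81, 79, 93, 9]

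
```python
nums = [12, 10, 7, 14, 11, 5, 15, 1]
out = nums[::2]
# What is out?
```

nums has length 8. The slice nums[::2] selects indices [0, 2, 4, 6] (0->12, 2->7, 4->11, 6->15), giving [12, 7, 11, 15].

[12, 7, 11, 15]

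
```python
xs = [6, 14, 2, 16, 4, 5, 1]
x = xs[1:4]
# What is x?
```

xs has length 7. The slice xs[1:4] selects indices [1, 2, 3] (1->14, 2->2, 3->16), giving [14, 2, 16].

[14, 2, 16]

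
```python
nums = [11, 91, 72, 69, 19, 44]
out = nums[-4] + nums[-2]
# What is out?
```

nums has length 6. Negative index -4 maps to positive index 6 + (-4) = 2. nums[2] = 72.
nums has length 6. Negative index -2 maps to positive index 6 + (-2) = 4. nums[4] = 19.
Sum: 72 + 19 = 91.

91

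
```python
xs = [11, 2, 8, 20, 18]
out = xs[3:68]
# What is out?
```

xs has length 5. The slice xs[3:68] selects indices [3, 4] (3->20, 4->18), giving [20, 18].

[20, 18]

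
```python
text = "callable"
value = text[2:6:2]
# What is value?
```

text has length 8. The slice text[2:6:2] selects indices [2, 4] (2->'l', 4->'a'), giving 'la'.

'la'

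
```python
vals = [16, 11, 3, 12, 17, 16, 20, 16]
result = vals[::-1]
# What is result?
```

vals has length 8. The slice vals[::-1] selects indices [7, 6, 5, 4, 3, 2, 1, 0] (7->16, 6->20, 5->16, 4->17, 3->12, 2->3, 1->11, 0->16), giving [16, 20, 16, 17, 12, 3, 11, 16].

[16, 20, 16, 17, 12, 3, 11, 16]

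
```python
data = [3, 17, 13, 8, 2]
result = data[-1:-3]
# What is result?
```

data has length 5. The slice data[-1:-3] resolves to an empty index range, so the result is [].

[]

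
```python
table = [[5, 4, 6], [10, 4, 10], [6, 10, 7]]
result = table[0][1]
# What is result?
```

table[0] = [5, 4, 6]. Taking column 1 of that row yields 4.

4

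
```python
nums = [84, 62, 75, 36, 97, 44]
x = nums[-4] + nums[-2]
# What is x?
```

nums has length 6. Negative index -4 maps to positive index 6 + (-4) = 2. nums[2] = 75.
nums has length 6. Negative index -2 maps to positive index 6 + (-2) = 4. nums[4] = 97.
Sum: 75 + 97 = 172.

172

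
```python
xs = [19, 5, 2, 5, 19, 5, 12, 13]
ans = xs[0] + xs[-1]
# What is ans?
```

xs has length 8. xs[0] = 19.
xs has length 8. Negative index -1 maps to positive index 8 + (-1) = 7. xs[7] = 13.
Sum: 19 + 13 = 32.

32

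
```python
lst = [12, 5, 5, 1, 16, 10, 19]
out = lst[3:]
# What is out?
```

lst has length 7. The slice lst[3:] selects indices [3, 4, 5, 6] (3->1, 4->16, 5->10, 6->19), giving [1, 16, 10, 19].

[1, 16, 10, 19]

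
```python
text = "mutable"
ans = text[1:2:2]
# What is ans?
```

text has length 7. The slice text[1:2:2] selects indices [1] (1->'u'), giving 'u'.

'u'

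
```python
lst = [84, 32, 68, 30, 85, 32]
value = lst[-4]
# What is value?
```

lst has length 6. Negative index -4 maps to positive index 6 + (-4) = 2. lst[2] = 68.

68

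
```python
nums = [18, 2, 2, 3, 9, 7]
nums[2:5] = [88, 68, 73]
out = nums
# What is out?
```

nums starts as [18, 2, 2, 3, 9, 7] (length 6). The slice nums[2:5] covers indices [2, 3, 4] with values [2, 3, 9]. Replacing that slice with [88, 68, 73] (same length) produces [18, 2, 88, 68, 73, 7].

[18, 2, 88, 68, 73, 7]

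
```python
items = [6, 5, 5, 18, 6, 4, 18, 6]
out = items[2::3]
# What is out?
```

items has length 8. The slice items[2::3] selects indices [2, 5] (2->5, 5->4), giving [5, 4].

[5, 4]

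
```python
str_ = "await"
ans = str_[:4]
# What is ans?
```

str_ has length 5. The slice str_[:4] selects indices [0, 1, 2, 3] (0->'a', 1->'w', 2->'a', 3->'i'), giving 'awai'.

'awai'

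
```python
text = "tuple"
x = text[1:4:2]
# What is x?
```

text has length 5. The slice text[1:4:2] selects indices [1, 3] (1->'u', 3->'l'), giving 'ul'.

'ul'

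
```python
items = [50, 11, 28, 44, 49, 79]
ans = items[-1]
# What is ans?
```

items has length 6. Negative index -1 maps to positive index 6 + (-1) = 5. items[5] = 79.

79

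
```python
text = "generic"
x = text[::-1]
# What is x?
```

text has length 7. The slice text[::-1] selects indices [6, 5, 4, 3, 2, 1, 0] (6->'c', 5->'i', 4->'r', 3->'e', 2->'n', 1->'e', 0->'g'), giving 'cireneg'.

'cireneg'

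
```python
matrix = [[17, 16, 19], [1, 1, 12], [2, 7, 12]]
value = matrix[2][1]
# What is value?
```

matrix[2] = [2, 7, 12]. Taking column 1 of that row yields 7.

7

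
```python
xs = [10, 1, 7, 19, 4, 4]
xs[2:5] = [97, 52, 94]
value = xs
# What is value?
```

xs starts as [10, 1, 7, 19, 4, 4] (length 6). The slice xs[2:5] covers indices [2, 3, 4] with values [7, 19, 4]. Replacing that slice with [97, 52, 94] (same length) produces [10, 1, 97, 52, 94, 4].

[10, 1, 97, 52, 94, 4]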